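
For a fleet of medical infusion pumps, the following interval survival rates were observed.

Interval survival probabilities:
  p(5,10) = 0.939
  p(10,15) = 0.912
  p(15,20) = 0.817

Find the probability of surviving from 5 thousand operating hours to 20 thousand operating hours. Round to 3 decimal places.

0.700

The overall survival probability is 0.939 × 0.912 × 0.817.
= 0.699653.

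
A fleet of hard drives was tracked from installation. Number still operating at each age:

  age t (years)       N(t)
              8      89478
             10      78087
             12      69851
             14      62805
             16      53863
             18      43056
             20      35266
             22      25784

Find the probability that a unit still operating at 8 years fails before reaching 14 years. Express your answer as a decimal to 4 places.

P(fail before 14 | operational at 8) = 1 − N(14)/N(8) = 1 − 62805/89478 = (26673)/89478 = 0.298096.

0.2981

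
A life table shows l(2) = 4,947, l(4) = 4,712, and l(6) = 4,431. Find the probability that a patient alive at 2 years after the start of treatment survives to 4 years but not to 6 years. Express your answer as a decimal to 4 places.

0.0568

This is the probability of reaching 4 but not 6, conditional on being alive at 2: (l(4) − l(6)) / l(2).
= (4,712 − 4,431) / 4,947 = 281 / 4,947 = 0.056802.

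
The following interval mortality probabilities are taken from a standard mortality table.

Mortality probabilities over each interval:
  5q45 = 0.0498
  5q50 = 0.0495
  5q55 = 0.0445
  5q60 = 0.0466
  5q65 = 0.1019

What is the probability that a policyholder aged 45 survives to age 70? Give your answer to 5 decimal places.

0.73892

Survival from 45 to 70 is the product of surviving each interval: (1 − 0.0498) × (1 − 0.0495) × (1 − 0.0445) × (1 − 0.0466) × (1 − 0.1019).
= 0.9502 × 0.9505 × 0.9555 × 0.9534 × 0.8981 = 0.738920.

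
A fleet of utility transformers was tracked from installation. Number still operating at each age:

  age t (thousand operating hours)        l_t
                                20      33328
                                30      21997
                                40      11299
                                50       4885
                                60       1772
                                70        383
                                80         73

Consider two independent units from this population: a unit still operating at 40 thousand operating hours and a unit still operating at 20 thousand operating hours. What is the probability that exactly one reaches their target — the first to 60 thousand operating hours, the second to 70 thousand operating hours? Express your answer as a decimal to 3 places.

p₁ = l_60/l_40 = 1772/11299 = 0.156828; p₂ = l_70/l_20 = 383/33328 = 0.011492.
P(exactly one) = p₁(1−p₂) + (1−p₁)p₂ = 0.155026 + 0.009690 = 0.164715.

0.165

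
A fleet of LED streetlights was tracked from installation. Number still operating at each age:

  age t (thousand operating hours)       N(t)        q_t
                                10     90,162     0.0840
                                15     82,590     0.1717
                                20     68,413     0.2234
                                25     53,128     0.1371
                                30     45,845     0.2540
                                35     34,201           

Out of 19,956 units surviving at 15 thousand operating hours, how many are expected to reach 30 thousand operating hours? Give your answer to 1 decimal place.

The relevant probability is 45,845/82,590 = 0.555091.
Expected number = 19,956 × 0.555091 = 11077.4.

11077.4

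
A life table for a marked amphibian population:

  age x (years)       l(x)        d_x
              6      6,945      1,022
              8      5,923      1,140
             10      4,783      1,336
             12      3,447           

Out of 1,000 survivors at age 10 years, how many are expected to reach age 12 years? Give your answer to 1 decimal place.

The relevant probability is 3,447/4,783 = 0.720677.
Expected number = 1,000 × 0.720677 = 720.7.

720.7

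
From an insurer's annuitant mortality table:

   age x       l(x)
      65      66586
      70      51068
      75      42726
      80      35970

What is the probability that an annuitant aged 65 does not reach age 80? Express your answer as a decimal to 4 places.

P(die before 80 | alive at 65) = 1 − l(80)/l(65) = 1 − 35970/66586 = (30616)/66586 = 0.459796.

0.4598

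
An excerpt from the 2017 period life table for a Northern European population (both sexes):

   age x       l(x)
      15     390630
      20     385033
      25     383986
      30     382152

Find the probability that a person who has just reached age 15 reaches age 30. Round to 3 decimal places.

0.978

The conditional survival probability is l(30)/l(15) = 382152/390630 = 0.978297.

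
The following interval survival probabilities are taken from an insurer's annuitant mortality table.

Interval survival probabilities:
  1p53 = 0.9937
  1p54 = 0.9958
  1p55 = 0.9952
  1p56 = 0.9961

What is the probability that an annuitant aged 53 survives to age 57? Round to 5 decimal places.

0.98094

The overall survival probability is 0.9937 × 0.9958 × 0.9952 × 0.9961.
= 0.980936.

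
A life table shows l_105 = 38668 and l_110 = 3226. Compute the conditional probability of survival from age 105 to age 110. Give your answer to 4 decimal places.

0.0834

The conditional survival probability is l_110/l_105 = 3226/38668 = 0.083428.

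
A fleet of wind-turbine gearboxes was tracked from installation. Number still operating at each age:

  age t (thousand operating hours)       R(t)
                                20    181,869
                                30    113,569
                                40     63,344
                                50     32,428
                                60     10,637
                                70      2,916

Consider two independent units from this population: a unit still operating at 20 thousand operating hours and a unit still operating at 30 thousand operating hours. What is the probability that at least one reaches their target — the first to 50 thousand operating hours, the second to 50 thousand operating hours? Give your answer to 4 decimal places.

0.4129

p₁ = R(50)/R(20) = 32,428/181,869 = 0.178304; p₂ = R(50)/R(30) = 32,428/113,569 = 0.285536.
P(at least one) = 1 − (1−p₁)(1−p₂) = 1 − 0.821696 × 0.714464 = 0.412928.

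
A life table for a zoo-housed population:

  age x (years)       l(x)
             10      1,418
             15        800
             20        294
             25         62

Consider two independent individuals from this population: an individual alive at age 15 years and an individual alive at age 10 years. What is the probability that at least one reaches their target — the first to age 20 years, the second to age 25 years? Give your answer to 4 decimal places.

0.3952

p₁ = l(20)/l(15) = 294/800 = 0.367500; p₂ = l(25)/l(10) = 62/1,418 = 0.043724.
P(at least one) = 1 − (1−p₁)(1−p₂) = 1 − 0.632500 × 0.956276 = 0.395155.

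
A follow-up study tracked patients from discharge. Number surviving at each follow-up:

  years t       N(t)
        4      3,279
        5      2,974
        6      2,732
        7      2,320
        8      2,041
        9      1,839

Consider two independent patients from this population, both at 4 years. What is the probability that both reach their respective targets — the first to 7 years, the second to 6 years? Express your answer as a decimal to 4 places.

0.5895

p₁ = N(7)/N(4) = 2,320/3,279 = 0.707533; p₂ = N(6)/N(4) = 2,732/3,279 = 0.833181.
P(both) = p₁ × p₂ = 0.707533 × 0.833181 = 0.589503.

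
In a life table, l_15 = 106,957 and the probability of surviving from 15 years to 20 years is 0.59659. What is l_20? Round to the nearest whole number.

63809

l_20 = l_15 × p = 106,957 × 0.59659 = 63809.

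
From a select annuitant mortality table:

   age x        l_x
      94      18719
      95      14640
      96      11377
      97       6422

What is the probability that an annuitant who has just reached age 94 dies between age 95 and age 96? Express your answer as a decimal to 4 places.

This is the probability of reaching 95 but not 96, conditional on being alive at 94: (l_95 − l_96) / l_94.
= (14640 − 11377) / 18719 = 3263 / 18719 = 0.174315.

0.1743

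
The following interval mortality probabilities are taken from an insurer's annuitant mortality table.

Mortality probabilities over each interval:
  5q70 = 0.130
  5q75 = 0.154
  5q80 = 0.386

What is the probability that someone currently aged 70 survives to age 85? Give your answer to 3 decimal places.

Survival from 70 to 85 is the product of surviving each interval: (1 − 0.130) × (1 − 0.154) × (1 − 0.386).
= 0.870 × 0.846 × 0.614 = 0.451916.

0.452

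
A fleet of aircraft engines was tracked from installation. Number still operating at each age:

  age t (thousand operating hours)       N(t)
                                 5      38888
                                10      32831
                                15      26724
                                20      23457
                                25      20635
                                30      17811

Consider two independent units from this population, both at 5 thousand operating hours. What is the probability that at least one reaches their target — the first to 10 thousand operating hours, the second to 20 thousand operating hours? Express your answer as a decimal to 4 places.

p₁ = N(10)/N(5) = 32831/38888 = 0.844245; p₂ = N(20)/N(5) = 23457/38888 = 0.603194.
P(at least one) = 1 − (1−p₁)(1−p₂) = 1 − 0.155755 × 0.396806 = 0.938195.

0.9382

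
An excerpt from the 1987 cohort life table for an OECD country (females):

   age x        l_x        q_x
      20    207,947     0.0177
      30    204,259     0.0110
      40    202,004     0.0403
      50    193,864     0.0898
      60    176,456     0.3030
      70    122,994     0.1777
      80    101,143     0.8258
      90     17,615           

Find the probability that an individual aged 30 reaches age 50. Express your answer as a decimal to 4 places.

The conditional survival probability is l_50/l_30 = 193,864/204,259 = 0.949109.

0.9491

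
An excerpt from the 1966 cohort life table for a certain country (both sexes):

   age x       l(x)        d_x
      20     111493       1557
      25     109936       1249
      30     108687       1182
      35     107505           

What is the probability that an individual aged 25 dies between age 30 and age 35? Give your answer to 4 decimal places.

0.0108

This is the probability of reaching 30 but not 35, conditional on being alive at 25: (l(30) − l(35)) / l(25).
= (108687 − 107505) / 109936 = 1182 / 109936 = 0.010752.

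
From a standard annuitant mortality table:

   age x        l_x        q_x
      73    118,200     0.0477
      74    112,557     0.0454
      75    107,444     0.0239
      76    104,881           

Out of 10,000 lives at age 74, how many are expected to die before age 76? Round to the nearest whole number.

682

The relevant probability is 1 − 104,881/112,557 = 0.068197.
Expected number = 10,000 × 0.068197 = 682.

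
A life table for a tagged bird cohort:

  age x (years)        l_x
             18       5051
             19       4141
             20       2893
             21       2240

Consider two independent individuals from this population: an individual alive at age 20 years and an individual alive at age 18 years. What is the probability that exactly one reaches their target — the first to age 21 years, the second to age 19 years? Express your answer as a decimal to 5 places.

p₁ = l_21/l_20 = 2240/2893 = 0.774283; p₂ = l_19/l_18 = 4141/5051 = 0.819838.
P(exactly one) = p₁(1−p₂) + (1−p₁)p₂ = 0.139496 + 0.185051 = 0.324548.

0.32455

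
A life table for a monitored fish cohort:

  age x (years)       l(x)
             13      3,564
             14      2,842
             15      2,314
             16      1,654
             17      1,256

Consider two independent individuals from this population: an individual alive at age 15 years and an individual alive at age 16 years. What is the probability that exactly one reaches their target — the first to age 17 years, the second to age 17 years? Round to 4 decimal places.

p₁ = l(17)/l(15) = 1,256/2,314 = 0.542783; p₂ = l(17)/l(16) = 1,256/1,654 = 0.759371.
P(exactly one) = p₁(1−p₂) + (1−p₁)p₂ = 0.130609 + 0.347197 = 0.477807.

0.4778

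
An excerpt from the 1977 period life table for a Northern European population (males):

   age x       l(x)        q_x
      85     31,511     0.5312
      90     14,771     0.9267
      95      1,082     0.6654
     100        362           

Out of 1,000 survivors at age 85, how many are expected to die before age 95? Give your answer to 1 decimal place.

The relevant probability is 1 − 1,082/31,511 = 0.965663.
Expected number = 1,000 × 0.965663 = 965.7.

965.7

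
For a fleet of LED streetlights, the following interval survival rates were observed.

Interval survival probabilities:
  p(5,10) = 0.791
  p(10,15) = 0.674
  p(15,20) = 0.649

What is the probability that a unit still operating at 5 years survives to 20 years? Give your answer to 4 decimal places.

P(survive 5→20) = 0.791 × 0.674 × 0.649.
= 0.346004.

0.3460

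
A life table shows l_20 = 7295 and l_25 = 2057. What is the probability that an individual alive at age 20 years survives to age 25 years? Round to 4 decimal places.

The conditional survival probability is l_25/l_20 = 2057/7295 = 0.281974.

0.2820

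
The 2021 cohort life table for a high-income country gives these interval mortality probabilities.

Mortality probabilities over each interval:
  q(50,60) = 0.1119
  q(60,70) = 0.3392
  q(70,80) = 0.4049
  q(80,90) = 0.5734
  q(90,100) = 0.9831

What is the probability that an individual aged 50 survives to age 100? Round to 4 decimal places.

The overall survival probability is (1 − 0.1119) × (1 − 0.3392) × (1 − 0.4049) × (1 − 0.5734) × (1 − 0.9831).
= 0.8881 × 0.6608 × 0.5951 × 0.4266 × 0.0169 = 0.002518.

0.0025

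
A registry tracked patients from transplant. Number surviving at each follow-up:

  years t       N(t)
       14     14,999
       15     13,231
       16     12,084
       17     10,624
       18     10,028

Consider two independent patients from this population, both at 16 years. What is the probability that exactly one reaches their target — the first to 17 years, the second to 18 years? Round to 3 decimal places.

p₁ = N(17)/N(16) = 10,624/12,084 = 0.879179; p₂ = N(18)/N(16) = 10,028/12,084 = 0.829858.
P(exactly one) = p₁(1−p₂) + (1−p₁)p₂ = 0.149585 + 0.100264 = 0.249850.

0.250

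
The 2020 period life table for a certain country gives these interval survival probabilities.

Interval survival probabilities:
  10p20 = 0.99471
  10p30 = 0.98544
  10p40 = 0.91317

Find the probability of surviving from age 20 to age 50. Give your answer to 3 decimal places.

The overall survival probability is 0.99471 × 0.98544 × 0.91317.
= 0.895114.

0.895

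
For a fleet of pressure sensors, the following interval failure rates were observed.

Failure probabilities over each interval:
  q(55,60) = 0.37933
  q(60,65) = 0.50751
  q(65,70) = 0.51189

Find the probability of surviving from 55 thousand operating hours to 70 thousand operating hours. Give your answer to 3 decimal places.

0.149

Chaining the interval survival probabilities: (1 − 0.37933) × (1 − 0.50751) × (1 − 0.51189).
= 0.62067 × 0.49249 × 0.48811 = 0.149202.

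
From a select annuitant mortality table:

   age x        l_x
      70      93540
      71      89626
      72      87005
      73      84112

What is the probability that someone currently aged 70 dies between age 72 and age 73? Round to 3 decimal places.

This is the probability of reaching 72 but not 73, conditional on being alive at 70: (l_72 − l_73) / l_70.
= (87005 − 84112) / 93540 = 2893 / 93540 = 0.030928.

0.031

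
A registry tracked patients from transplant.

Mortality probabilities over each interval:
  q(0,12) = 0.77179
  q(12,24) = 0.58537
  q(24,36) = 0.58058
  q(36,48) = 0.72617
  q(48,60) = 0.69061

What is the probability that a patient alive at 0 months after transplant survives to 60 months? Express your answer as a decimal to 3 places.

The overall survival probability is (1 − 0.77179) × (1 − 0.58537) × (1 − 0.58058) × (1 − 0.72617) × (1 − 0.69061).
= 0.22821 × 0.41463 × 0.41942 × 0.27383 × 0.30939 = 0.003362.

0.003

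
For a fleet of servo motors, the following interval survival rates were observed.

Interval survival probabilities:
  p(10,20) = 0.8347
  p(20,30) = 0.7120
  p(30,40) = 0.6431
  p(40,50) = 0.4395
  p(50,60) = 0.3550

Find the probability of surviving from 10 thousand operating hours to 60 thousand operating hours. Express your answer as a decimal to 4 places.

0.0596

Survival from 10 to 60 is the product of surviving each interval: 0.8347 × 0.7120 × 0.6431 × 0.4395 × 0.3550.
= 0.059632.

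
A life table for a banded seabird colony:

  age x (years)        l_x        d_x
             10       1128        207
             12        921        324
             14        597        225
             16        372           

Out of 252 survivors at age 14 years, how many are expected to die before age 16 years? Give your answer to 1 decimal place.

The relevant probability is 1 − 372/597 = 0.376884.
Expected number = 252 × 0.376884 = 95.0.

95.0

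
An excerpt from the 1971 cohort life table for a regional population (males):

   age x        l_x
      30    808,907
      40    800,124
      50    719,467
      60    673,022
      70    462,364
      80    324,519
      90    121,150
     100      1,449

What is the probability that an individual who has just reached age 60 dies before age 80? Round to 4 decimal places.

0.5178

P(die before 80 | alive at 60) = 1 − l_80/l_60 = 1 − 324,519/673,022 = (348,503)/673,022 = 0.517818.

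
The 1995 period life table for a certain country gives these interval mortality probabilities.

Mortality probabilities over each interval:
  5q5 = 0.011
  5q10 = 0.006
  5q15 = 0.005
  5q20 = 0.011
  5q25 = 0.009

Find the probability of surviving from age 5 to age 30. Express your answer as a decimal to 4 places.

The overall survival probability is (1 − 0.011) × (1 − 0.006) × (1 − 0.005) × (1 − 0.011) × (1 − 0.009).
= 0.989 × 0.994 × 0.995 × 0.989 × 0.991 = 0.958684.

0.9587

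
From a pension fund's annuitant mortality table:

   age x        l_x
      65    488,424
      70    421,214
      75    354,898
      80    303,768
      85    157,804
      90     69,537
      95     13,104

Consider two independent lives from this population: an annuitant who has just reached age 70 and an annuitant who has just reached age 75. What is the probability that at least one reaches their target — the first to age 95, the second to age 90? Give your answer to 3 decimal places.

0.221

p₁ = l_95/l_70 = 13,104/421,214 = 0.031110; p₂ = l_90/l_75 = 69,537/354,898 = 0.195935.
P(at least one) = 1 − (1−p₁)(1−p₂) = 1 − 0.968890 × 0.804065 = 0.220949.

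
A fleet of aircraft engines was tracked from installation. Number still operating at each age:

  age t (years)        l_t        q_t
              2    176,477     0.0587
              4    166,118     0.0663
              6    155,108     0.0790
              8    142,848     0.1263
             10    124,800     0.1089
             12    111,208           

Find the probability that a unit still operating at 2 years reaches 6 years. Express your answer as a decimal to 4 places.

The conditional survival probability is l_6/l_2 = 155,108/176,477 = 0.878913.

0.8789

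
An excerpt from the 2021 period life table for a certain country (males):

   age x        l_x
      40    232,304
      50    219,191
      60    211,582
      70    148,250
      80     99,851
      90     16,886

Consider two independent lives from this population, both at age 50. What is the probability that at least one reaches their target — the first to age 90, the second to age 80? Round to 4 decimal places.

p₁ = l_90/l_50 = 16,886/219,191 = 0.077038; p₂ = l_80/l_50 = 99,851/219,191 = 0.455543.
P(at least one) = 1 − (1−p₁)(1−p₂) = 1 − 0.922962 × 0.544457 = 0.497487.

0.4975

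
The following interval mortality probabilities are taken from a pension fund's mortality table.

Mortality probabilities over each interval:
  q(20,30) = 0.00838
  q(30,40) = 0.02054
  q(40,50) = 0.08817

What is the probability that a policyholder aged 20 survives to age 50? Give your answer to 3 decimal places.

0.886

P(survive 20→50) = (1 − 0.00838) × (1 − 0.02054) × (1 − 0.08817).
= 0.99162 × 0.97946 × 0.91183 = 0.885617.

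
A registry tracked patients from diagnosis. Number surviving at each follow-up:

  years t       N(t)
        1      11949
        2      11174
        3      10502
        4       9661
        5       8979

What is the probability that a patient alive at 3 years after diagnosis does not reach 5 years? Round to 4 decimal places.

0.1450

P(die before 5 | alive at 3) = 1 − N(5)/N(3) = 1 − 8979/10502 = (1523)/10502 = 0.145020.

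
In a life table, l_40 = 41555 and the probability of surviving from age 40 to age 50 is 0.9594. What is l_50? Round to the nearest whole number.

l_50 = l_40 × p = 41555 × 0.9594 = 39868.

39868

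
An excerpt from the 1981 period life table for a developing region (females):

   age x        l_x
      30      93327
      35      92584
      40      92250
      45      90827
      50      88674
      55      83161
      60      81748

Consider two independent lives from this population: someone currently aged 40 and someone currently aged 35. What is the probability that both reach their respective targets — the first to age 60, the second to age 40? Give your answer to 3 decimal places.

0.883

p₁ = l_60/l_40 = 81748/92250 = 0.886157; p₂ = l_40/l_35 = 92250/92584 = 0.996392.
P(both) = p₁ × p₂ = 0.886157 × 0.996392 = 0.882960.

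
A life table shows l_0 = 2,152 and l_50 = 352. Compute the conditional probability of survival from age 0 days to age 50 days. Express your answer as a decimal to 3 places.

0.164

The conditional survival probability is l_50/l_0 = 352/2,152 = 0.163569.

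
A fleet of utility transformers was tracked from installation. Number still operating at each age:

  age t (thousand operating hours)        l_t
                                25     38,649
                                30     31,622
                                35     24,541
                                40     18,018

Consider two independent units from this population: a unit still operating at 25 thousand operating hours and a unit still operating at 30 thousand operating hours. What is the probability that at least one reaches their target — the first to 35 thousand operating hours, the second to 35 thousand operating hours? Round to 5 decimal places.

0.91826

p₁ = l_35/l_25 = 24,541/38,649 = 0.634971; p₂ = l_35/l_30 = 24,541/31,622 = 0.776074.
P(at least one) = 1 − (1−p₁)(1−p₂) = 1 − 0.365029 × 0.223926 = 0.918261.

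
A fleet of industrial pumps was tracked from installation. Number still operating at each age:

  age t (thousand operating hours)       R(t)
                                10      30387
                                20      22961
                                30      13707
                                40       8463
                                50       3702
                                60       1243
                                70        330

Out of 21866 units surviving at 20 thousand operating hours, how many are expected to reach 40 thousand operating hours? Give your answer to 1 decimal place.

The relevant probability is 8463/22961 = 0.368582.
Expected number = 21866 × 0.368582 = 8059.4.

8059.4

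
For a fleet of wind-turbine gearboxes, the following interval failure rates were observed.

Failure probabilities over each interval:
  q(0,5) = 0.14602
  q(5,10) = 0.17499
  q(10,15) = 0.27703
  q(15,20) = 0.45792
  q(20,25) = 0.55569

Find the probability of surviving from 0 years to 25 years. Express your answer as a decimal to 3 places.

P(survive 0→25) = (1 − 0.14602) × (1 − 0.17499) × (1 − 0.27703) × (1 − 0.45792) × (1 − 0.55569).
= 0.85398 × 0.82501 × 0.72297 × 0.54208 × 0.44431 = 0.122681.

0.123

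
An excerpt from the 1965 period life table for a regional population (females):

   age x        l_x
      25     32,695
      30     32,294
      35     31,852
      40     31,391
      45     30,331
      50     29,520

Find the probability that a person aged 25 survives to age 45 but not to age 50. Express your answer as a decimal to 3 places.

0.025

We want 20|5q25 = (l_45 − l_50)/l_25.
This is the probability of reaching 45 but not 50, conditional on being alive at 25: (l_45 − l_50) / l_25.
= (30,331 − 29,520) / 32,695 = 811 / 32,695 = 0.024805.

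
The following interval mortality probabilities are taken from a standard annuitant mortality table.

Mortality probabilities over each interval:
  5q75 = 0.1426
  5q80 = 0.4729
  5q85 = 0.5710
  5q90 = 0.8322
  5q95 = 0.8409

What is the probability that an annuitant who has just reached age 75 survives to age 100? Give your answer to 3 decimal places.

Chaining the interval survival probabilities: (1 − 0.1426) × (1 − 0.4729) × (1 − 0.5710) × (1 − 0.8322) × (1 − 0.8409).
= 0.8574 × 0.5271 × 0.4290 × 0.1678 × 0.1591 = 0.005176.

0.005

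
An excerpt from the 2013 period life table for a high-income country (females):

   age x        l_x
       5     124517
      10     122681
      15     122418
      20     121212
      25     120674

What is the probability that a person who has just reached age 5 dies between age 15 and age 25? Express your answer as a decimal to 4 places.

0.0140

We want 10|10q5 = (l_15 − l_25)/l_5.
This is the probability of reaching 15 but not 25, conditional on being alive at 5: (l_15 − l_25) / l_5.
= (122418 − 120674) / 124517 = 1744 / 124517 = 0.014006.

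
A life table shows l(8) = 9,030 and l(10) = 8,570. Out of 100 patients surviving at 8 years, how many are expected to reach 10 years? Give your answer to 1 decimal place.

94.9

The relevant probability is 8,570/9,030 = 0.949059.
Expected number = 100 × 0.949059 = 94.9.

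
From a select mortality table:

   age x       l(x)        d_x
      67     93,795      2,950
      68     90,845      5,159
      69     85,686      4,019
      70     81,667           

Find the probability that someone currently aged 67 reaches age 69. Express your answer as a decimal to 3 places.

0.914

The conditional survival probability is l(69)/l(67) = 85,686/93,795 = 0.913545.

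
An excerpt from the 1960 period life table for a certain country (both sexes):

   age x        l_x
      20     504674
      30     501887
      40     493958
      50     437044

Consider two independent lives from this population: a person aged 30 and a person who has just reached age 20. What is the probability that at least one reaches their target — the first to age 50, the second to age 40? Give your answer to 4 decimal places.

0.9973

p₁ = l_50/l_30 = 437044/501887 = 0.870802; p₂ = l_40/l_20 = 493958/504674 = 0.978766.
P(at least one) = 1 − (1−p₁)(1−p₂) = 1 − 0.129198 × 0.021234 = 0.997257.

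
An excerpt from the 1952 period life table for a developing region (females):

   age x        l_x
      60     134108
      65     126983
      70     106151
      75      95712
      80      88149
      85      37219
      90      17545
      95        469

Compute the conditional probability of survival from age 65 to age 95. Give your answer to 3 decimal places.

We want 30p65 = l_95/l_65.
The conditional survival probability is l_95/l_65 = 469/126983 = 0.003693.

0.004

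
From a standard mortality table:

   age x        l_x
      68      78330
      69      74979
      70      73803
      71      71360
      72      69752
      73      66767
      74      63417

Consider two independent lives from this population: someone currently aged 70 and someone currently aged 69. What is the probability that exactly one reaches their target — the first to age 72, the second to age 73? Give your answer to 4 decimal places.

p₁ = l_72/l_70 = 69752/73803 = 0.945111; p₂ = l_73/l_69 = 66767/74979 = 0.890476.
P(exactly one) = p₁(1−p₂) + (1−p₁)p₂ = 0.103512 + 0.048877 = 0.152390.

0.1524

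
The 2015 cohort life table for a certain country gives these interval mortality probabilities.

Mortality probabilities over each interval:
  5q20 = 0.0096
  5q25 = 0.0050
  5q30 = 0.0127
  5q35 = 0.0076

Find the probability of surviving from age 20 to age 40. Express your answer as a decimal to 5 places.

0.96554

20p20 = (1 − 0.0096) × (1 − 0.0050) × (1 − 0.0127) × (1 − 0.0076).
= 0.9904 × 0.9950 × 0.9873 × 0.9924 = 0.965539.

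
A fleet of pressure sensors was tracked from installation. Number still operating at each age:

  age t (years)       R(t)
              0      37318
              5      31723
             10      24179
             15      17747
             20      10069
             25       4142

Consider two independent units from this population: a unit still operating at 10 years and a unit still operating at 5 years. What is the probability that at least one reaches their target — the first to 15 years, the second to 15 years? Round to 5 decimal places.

0.88280

p₁ = R(15)/R(10) = 17747/24179 = 0.733984; p₂ = R(15)/R(5) = 17747/31723 = 0.559436.
P(at least one) = 1 − (1−p₁)(1−p₂) = 1 − 0.266016 × 0.440564 = 0.882803.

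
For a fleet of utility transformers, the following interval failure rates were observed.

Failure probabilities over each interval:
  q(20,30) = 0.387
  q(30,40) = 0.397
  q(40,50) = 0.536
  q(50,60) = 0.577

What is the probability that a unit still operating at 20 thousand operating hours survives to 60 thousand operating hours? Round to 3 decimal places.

0.073

P(survive 20→60) = (1 − 0.387) × (1 − 0.397) × (1 − 0.536) × (1 − 0.577).
= 0.613 × 0.603 × 0.464 × 0.423 = 0.072550.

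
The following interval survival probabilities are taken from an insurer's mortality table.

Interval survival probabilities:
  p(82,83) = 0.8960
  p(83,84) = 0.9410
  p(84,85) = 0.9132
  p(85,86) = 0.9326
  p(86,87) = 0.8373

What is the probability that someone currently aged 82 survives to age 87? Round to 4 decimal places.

0.6012

Survival from 82 to 87 is the product of surviving each interval: 0.8960 × 0.9410 × 0.9132 × 0.9326 × 0.8373.
= 0.601229.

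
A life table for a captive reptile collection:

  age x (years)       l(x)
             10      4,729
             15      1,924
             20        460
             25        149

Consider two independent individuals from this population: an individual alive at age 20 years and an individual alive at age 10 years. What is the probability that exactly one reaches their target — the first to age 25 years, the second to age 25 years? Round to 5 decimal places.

p₁ = l(25)/l(20) = 149/460 = 0.323913; p₂ = l(25)/l(10) = 149/4,729 = 0.031508.
P(exactly one) = p₁(1−p₂) + (1−p₁)p₂ = 0.313707 + 0.021302 = 0.335009.

0.33501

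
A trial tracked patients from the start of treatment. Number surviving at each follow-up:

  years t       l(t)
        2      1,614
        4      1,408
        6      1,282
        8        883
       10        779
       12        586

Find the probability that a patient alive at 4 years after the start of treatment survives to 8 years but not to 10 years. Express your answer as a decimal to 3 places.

This is the probability of reaching 8 but not 10, conditional on being alive at 4: (l(8) − l(10)) / l(4).
= (883 − 779) / 1,408 = 104 / 1,408 = 0.073864.

0.074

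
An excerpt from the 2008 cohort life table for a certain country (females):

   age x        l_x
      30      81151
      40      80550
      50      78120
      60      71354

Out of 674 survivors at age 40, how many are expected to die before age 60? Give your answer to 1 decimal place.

76.9

The relevant probability is 1 − 71354/80550 = 0.114165.
Expected number = 674 × 0.114165 = 76.9.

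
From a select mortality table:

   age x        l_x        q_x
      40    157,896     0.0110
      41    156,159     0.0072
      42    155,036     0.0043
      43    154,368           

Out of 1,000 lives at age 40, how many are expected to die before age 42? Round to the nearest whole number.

18

The relevant probability is 1 − 155,036/157,896 = 0.018113.
Expected number = 1,000 × 0.018113 = 18.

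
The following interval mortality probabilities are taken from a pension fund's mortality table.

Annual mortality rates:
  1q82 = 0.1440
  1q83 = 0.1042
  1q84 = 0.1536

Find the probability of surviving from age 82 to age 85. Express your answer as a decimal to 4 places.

Chaining the interval survival probabilities: (1 − 0.1440) × (1 − 0.1042) × (1 − 0.1536).
= 0.8560 × 0.8958 × 0.8464 = 0.649024.

0.6490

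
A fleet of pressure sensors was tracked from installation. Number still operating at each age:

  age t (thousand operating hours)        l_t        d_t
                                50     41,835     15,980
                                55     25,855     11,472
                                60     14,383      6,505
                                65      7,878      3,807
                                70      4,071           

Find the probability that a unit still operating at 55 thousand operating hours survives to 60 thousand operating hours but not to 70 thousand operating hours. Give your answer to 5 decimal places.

This is the probability of reaching 60 but not 70, conditional on being operational at 55: (l_60 − l_70) / l_55.
= (14,383 − 4,071) / 25,855 = 10,312 / 25,855 = 0.398840.

0.39884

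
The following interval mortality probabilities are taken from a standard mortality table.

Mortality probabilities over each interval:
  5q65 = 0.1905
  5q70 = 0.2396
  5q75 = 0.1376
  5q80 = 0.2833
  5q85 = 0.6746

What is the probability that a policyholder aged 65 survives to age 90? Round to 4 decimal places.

Survival from 65 to 90 is the product of surviving each interval: (1 − 0.1905) × (1 − 0.2396) × (1 − 0.1376) × (1 − 0.2833) × (1 − 0.6746).
= 0.8095 × 0.7604 × 0.8624 × 0.7167 × 0.3254 = 0.123801.

0.1238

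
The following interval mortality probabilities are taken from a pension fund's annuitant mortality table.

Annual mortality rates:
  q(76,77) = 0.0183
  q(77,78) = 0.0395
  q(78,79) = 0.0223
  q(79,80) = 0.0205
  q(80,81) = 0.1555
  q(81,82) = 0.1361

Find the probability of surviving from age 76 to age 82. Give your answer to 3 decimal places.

Survival from 76 to 82 is the product of surviving each interval: (1 − 0.0183) × (1 − 0.0395) × (1 − 0.0223) × (1 − 0.0205) × (1 − 0.1555) × (1 − 0.1361).
= 0.9817 × 0.9605 × 0.9777 × 0.9795 × 0.8445 × 0.8639 = 0.658794.

0.659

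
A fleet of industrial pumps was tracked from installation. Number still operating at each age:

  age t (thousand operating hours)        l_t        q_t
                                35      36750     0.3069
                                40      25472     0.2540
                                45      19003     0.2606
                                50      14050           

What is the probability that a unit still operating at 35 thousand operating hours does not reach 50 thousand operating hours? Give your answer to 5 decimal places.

P(fail before 50 | operational at 35) = 1 − l_50/l_35 = 1 − 14050/36750 = (22700)/36750 = 0.617687.

0.61769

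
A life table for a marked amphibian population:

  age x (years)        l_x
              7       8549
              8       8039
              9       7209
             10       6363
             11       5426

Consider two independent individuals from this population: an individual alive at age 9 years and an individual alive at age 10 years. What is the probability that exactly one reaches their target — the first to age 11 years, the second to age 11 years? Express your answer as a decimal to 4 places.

0.3217

p₁ = l_11/l_9 = 5426/7209 = 0.752670; p₂ = l_11/l_10 = 5426/6363 = 0.852742.
P(exactly one) = p₁(1−p₂) + (1−p₁)p₂ = 0.110837 + 0.210909 = 0.321745.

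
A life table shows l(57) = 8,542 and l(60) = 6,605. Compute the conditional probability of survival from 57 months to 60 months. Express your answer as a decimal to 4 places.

The conditional survival probability is l(60)/l(57) = 6,605/8,542 = 0.773238.

0.7732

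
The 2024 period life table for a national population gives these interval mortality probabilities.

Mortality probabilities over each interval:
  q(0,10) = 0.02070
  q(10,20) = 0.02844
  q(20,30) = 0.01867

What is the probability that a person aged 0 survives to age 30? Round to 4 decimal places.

P(survive 0→30) = (1 − 0.02070) × (1 − 0.02844) × (1 − 0.01867).
= 0.97930 × 0.97156 × 0.98133 = 0.933685.

0.9337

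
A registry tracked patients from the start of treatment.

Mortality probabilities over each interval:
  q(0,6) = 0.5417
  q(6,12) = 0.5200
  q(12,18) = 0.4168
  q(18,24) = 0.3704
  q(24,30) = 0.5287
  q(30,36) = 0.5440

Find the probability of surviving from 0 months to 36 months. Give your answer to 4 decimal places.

0.0174

The overall survival probability is (1 − 0.5417) × (1 − 0.5200) × (1 − 0.4168) × (1 − 0.3704) × (1 − 0.5287) × (1 − 0.5440).
= 0.4583 × 0.4800 × 0.5832 × 0.6296 × 0.4713 × 0.4560 = 0.017359.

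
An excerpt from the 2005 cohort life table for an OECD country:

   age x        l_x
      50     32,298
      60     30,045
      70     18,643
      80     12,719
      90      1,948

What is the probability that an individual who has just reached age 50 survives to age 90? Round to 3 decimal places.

0.060

We want 40p50 = l_90/l_50.
The conditional survival probability is l_90/l_50 = 1,948/32,298 = 0.060313.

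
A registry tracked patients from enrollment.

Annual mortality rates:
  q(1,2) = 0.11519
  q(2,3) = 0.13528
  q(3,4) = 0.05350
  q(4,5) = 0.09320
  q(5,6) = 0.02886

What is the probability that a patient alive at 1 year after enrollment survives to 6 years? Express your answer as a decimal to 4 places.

0.6377

The overall survival probability is (1 − 0.11519) × (1 − 0.13528) × (1 − 0.05350) × (1 − 0.09320) × (1 − 0.02886).
= 0.88481 × 0.86472 × 0.94650 × 0.90680 × 0.97114 = 0.637734.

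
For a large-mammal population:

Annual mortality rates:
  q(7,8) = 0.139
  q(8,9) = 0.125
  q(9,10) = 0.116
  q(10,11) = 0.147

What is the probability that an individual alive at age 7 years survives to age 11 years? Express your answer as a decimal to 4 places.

The overall survival probability is (1 − 0.139) × (1 − 0.125) × (1 − 0.116) × (1 − 0.147).
= 0.861 × 0.875 × 0.884 × 0.853 = 0.568084.

0.5681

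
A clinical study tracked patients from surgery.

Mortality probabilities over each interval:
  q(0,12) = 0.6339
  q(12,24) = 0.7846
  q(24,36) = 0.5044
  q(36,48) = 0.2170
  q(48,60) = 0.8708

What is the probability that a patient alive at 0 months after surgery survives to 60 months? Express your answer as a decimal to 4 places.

0.0040

Survival from 0 to 60 is the product of surviving each interval: (1 − 0.6339) × (1 − 0.7846) × (1 − 0.5044) × (1 − 0.2170) × (1 − 0.8708).
= 0.3661 × 0.2154 × 0.4956 × 0.7830 × 0.1292 = 0.003954.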